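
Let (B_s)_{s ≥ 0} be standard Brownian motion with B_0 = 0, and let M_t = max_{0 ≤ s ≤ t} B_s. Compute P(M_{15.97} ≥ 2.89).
P(M_{15.97} ≥ 2.89) = 2·P(B_{15.97} ≥ 2.89) = 2(1 − Φ(2.89/√15.97)) ≈ 0.4696

By the reflection principle for Brownian motion, P(M_t ≥ a) = 2 · P(B_t ≥ a) for a ≥ 0. Since B_t ~ N(0, t), P(B_t ≥ 2.89) = 1 − Φ(2.89/√t) = 1 − Φ(2.89/√15.97) = 1 − Φ(0.7232). So
  P(M_{15.97} ≥ 2.89) = 2(1 − Φ(0.7232)) ≈ 0.4696.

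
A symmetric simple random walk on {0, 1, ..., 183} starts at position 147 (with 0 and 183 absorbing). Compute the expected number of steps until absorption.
E[τ | X_0 = 147] = 5292

Let v_k = E[τ | X_0 = k]. Boundary: v_0 = v_183 = 0. Recurrence: v_k = 1 + (v_{k-1} + v_{k+1})/2 for 1 ≤ k ≤ 182. The particular solution to v_k − (v_{k-1} + v_{k+1})/2 = 1 is v_k = −k^2. Adding homogeneous solution A + B k and matching boundaries gives v_k = k (183 − k). Substituting k = 147: v_147 = 147 · 36 = 5292.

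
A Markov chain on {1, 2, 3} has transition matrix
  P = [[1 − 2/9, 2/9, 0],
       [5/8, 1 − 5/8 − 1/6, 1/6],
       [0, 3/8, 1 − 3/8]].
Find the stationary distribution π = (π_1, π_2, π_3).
π = (405/613, 144/613, 64/613)

This is a birth-death chain on three states, which satisfies detailed balance: π_1 · P_{12} = π_2 · P_{21} and π_2 · P_{23} = π_3 · P_{32}.
From π_1 · 2/9 = π_2 · 5/8: π_2/π_1 = (2/9)/(5/8) = 16/45.
From π_2 · 1/6 = π_3 · 3/8: π_3/π_2 = (1/6)/(3/8) = 4/9.
Take π_1 proportional to 1; then unnormalized π = (1, 16/45, 64/405). Normalize by dividing by the sum 613/405:
  π = (405/613, 144/613, 64/613).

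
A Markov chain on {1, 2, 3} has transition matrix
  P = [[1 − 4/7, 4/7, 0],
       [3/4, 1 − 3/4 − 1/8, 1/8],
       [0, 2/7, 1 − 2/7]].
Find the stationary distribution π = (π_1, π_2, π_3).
π = (21/44, 4/11, 7/44)

This is a birth-death chain on three states, which satisfies detailed balance: π_1 · P_{12} = π_2 · P_{21} and π_2 · P_{23} = π_3 · P_{32}.
From π_1 · 4/7 = π_2 · 3/4: π_2/π_1 = (4/7)/(3/4) = 16/21.
From π_2 · 1/8 = π_3 · 2/7: π_3/π_2 = (1/8)/(2/7) = 7/16.
Take π_1 proportional to 1; then unnormalized π = (1, 16/21, 1/3). Normalize by dividing by the sum 44/21:
  π = (21/44, 4/11, 7/44).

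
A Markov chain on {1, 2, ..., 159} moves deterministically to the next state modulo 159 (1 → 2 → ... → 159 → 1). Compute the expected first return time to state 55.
E[T_55 | X_0 = 55] = 159

The chain cycles deterministically, so starting at state 55 it returns in exactly 159 steps. Equivalently, the stationary distribution is uniform π_j = 1/159 for every state j, so by Kac's formula E[T_55] = 1/π_55 = 159.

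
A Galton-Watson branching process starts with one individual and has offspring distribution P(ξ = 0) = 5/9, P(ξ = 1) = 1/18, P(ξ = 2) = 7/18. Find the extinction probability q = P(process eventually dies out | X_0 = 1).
q = 1

Mean offspring μ = 0·5/9 + 1·1/18 + 2·7/18 = 5/6 ≤ 1. For μ ≤ 1 with offspring not concentrated at 1, the Galton-Watson process goes extinct almost surely, so q = 1.
(Algebraic check: The pgf is f(s) = 5/9 + 1/18·s + 7/18·s². The extinction probability q is the smallest fixed point of f in [0, 1]. Setting s = f(s):
  7/18·s² + (1/18 − 1)·s + 5/9 = 0
  7/18·s² − (5/9 + 7/18)·s + 5/9 = 0
which factors as (s − 1)·(7/18·s − 5/9) = 0, giving roots s = 1 and s = (5/9)/(7/18) = 10/7. Since 10/7 ≥ 1, the smallest root in [0, 1] is s = 1.)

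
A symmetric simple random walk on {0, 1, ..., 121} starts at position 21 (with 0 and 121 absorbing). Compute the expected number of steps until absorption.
E[τ | X_0 = 21] = 2100

Let v_k = E[τ | X_0 = k]. Boundary: v_0 = v_121 = 0. Recurrence: v_k = 1 + (v_{k-1} + v_{k+1})/2 for 1 ≤ k ≤ 120. The particular solution to v_k − (v_{k-1} + v_{k+1})/2 = 1 is v_k = −k^2. Adding homogeneous solution A + B k and matching boundaries gives v_k = k (121 − k). Substituting k = 21: v_21 = 21 · 100 = 2100.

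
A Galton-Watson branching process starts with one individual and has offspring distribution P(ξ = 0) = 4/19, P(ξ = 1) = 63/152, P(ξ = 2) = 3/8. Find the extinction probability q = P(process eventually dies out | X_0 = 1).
q = 32/57

The pgf is f(s) = 4/19 + 63/152·s + 3/8·s². The extinction probability q is the smallest fixed point of f in [0, 1]. Setting s = f(s):
  3/8·s² + (63/152 − 1)·s + 4/19 = 0
  3/8·s² − (4/19 + 3/8)·s + 4/19 = 0
which factors as (s − 1)·(3/8·s − 4/19) = 0, giving roots s = 1 and s = (4/19)/(3/8) = 32/57.
Mean offspring μ = 63/152 + 2·3/8 = 177/152 > 1 (supercritical), so q < 1. The extinction probability is the smaller root: q = (4/19)/(3/8) = 32/57.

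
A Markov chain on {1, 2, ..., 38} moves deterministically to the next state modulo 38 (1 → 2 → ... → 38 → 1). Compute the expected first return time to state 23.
E[T_23 | X_0 = 23] = 38

The chain cycles deterministically, so starting at state 23 it returns in exactly 38 steps. Equivalently, the stationary distribution is uniform π_j = 1/38 for every state j, so by Kac's formula E[T_23] = 1/π_23 = 38.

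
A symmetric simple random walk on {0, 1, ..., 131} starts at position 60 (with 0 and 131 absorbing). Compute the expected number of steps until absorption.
E[τ | X_0 = 60] = 4260

Let v_k = E[τ | X_0 = k]. Boundary: v_0 = v_131 = 0. Recurrence: v_k = 1 + (v_{k-1} + v_{k+1})/2 for 1 ≤ k ≤ 130. The particular solution to v_k − (v_{k-1} + v_{k+1})/2 = 1 is v_k = −k^2. Adding homogeneous solution A + B k and matching boundaries gives v_k = k (131 − k). Substituting k = 60: v_60 = 60 · 71 = 4260.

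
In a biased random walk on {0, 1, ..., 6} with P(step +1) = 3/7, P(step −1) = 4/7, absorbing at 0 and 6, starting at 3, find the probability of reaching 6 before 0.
P(hit 6 before 0) = (1 − (4/3)^3) / (1 − (4/3)^6) = 27/91

Let u_k denote P(reach 6 before 0 | start at k). Boundary: u_0 = 0, u_6 = 1. Recurrence: u_k = 3/7·u_{k+1} + 4/7·u_{k-1} for 1 ≤ k ≤ 5. Try u_k = A + B·r^k with r = q/p = (4/7)/(3/7) = 4/3. Substitution satisfies the recurrence; boundary conditions give:
  u_k = (1 − r^k) / (1 − r^N) = (1 − (4/3)^3) / (1 − (4/3)^6) = 27/91.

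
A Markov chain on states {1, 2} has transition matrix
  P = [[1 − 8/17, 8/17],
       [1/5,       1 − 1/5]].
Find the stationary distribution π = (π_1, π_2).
π_1 = 17/57, π_2 = 40/57

Solve πP = π with π_1 + π_2 = 1. From πP = π: π_1 · (1 − 8/17) + π_2 · 1/5 = π_1 ⇒ π_2 · 1/5 = π_1 · 8/17 ⇒ π_2/π_1 = (8/17)/(1/5) = 40/17. Together with π_1 + π_2 = 1:
  π_1 = (1/5)/(8/17 + 1/5) = (1/5)/(57/85) = 17/57,
  π_2 = (8/17)/(8/17 + 1/5) = (8/17)/(57/85) = 40/57.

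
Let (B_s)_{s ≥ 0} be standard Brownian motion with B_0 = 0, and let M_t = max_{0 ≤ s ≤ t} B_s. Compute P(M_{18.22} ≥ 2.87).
P(M_{18.22} ≥ 2.87) = 2·P(B_{18.22} ≥ 2.87) = 2(1 − Φ(2.87/√18.22)) ≈ 0.5013

By the reflection principle for Brownian motion, P(M_t ≥ a) = 2 · P(B_t ≥ a) for a ≥ 0. Since B_t ~ N(0, t), P(B_t ≥ 2.87) = 1 − Φ(2.87/√t) = 1 − Φ(2.87/√18.22) = 1 − Φ(0.6724). So
  P(M_{18.22} ≥ 2.87) = 2(1 − Φ(0.6724)) ≈ 0.5013.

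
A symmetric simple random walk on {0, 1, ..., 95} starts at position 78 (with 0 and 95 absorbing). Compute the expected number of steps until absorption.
E[τ | X_0 = 78] = 1326

Let v_k = E[τ | X_0 = k]. Boundary: v_0 = v_95 = 0. Recurrence: v_k = 1 + (v_{k-1} + v_{k+1})/2 for 1 ≤ k ≤ 94. The particular solution to v_k − (v_{k-1} + v_{k+1})/2 = 1 is v_k = −k^2. Adding homogeneous solution A + B k and matching boundaries gives v_k = k (95 − k). Substituting k = 78: v_78 = 78 · 17 = 1326.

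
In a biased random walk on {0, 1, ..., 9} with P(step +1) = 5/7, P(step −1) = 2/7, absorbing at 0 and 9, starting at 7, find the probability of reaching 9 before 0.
P(hit 9 before 0) = (1 − (2/5)^7) / (1 − (2/5)^9) = 649975/650871

Let u_k denote P(reach 9 before 0 | start at k). Boundary: u_0 = 0, u_9 = 1. Recurrence: u_k = 5/7·u_{k+1} + 2/7·u_{k-1} for 1 ≤ k ≤ 8. Try u_k = A + B·r^k with r = q/p = (2/7)/(5/7) = 2/5. Substitution satisfies the recurrence; boundary conditions give:
  u_k = (1 − r^k) / (1 − r^N) = (1 − (2/5)^7) / (1 − (2/5)^9) = 649975/650871.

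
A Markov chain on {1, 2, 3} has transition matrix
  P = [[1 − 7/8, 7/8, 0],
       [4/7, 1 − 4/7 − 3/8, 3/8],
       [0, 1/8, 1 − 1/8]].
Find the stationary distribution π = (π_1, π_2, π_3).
π = (8/57, 49/228, 49/76)

This is a birth-death chain on three states, which satisfies detailed balance: π_1 · P_{12} = π_2 · P_{21} and π_2 · P_{23} = π_3 · P_{32}.
From π_1 · 7/8 = π_2 · 4/7: π_2/π_1 = (7/8)/(4/7) = 49/32.
From π_2 · 3/8 = π_3 · 1/8: π_3/π_2 = (3/8)/(1/8) = 3.
Take π_1 proportional to 1; then unnormalized π = (1, 49/32, 147/32). Normalize by dividing by the sum 57/8:
  π = (8/57, 49/228, 49/76).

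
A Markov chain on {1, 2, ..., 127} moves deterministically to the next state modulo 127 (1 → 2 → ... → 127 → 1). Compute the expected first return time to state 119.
E[T_119 | X_0 = 119] = 127

The chain cycles deterministically, so starting at state 119 it returns in exactly 127 steps. Equivalently, the stationary distribution is uniform π_j = 1/127 for every state j, so by Kac's formula E[T_119] = 1/π_119 = 127.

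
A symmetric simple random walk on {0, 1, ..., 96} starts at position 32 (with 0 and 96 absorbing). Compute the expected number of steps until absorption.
E[τ | X_0 = 32] = 2048

Let v_k = E[τ | X_0 = k]. Boundary: v_0 = v_96 = 0. Recurrence: v_k = 1 + (v_{k-1} + v_{k+1})/2 for 1 ≤ k ≤ 95. The particular solution to v_k − (v_{k-1} + v_{k+1})/2 = 1 is v_k = −k^2. Adding homogeneous solution A + B k and matching boundaries gives v_k = k (96 − k). Substituting k = 32: v_32 = 32 · 64 = 2048.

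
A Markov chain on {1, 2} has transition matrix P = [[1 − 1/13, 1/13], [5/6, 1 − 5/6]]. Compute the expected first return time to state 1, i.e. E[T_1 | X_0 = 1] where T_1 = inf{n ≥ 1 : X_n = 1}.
E[T_1 | X_0 = 1] = 1/π_1 = 71/65

For an irreducible recurrent Markov chain with stationary distribution π, E[T_i | X_0 = i] = 1/π_i (Kac's formula). Here π_1 = (5/6)/(1/13 + 5/6) = (5/6)/(71/78) = 65/71, so E[T_1 | X_0 = 1] = 1/π_1 = (1/13 + 5/6)/(5/6) = (71/78)/(5/6) = 71/65.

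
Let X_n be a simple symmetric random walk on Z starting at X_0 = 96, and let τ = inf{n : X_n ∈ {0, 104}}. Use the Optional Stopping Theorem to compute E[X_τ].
E[X_τ] = 96

X_n is a martingale and τ is a bounded-mean stopping time (indeed τ is finite a.s. with bounded expectation since the walk is in a bounded region). By the OST, E[X_τ] = E[X_0] = 96. Equivalently: E[X_τ] = 104 · P(hit 104 first) + 0 · P(hit 0 first) = 104 · (96/104) = 96.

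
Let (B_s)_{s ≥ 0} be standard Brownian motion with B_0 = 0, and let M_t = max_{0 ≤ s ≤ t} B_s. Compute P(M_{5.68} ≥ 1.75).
P(M_{5.68} ≥ 1.75) = 2·P(B_{5.68} ≥ 1.75) = 2(1 − Φ(1.75/√5.68)) ≈ 0.4628

By the reflection principle for Brownian motion, P(M_t ≥ a) = 2 · P(B_t ≥ a) for a ≥ 0. Since B_t ~ N(0, t), P(B_t ≥ 1.75) = 1 − Φ(1.75/√t) = 1 − Φ(1.75/√5.68) = 1 − Φ(0.7343). So
  P(M_{5.68} ≥ 1.75) = 2(1 − Φ(0.7343)) ≈ 0.4628.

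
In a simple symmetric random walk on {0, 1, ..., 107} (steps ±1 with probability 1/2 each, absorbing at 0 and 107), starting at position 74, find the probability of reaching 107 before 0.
P(hit 107 before 0) = 74/107

Let u_k = P(hit 107 before 0 | start at k). Then u_0 = 0, u_107 = 1, and u_k = u_{k-1}/2 + u_{k+1}/2 for 1 ≤ k ≤ 106. This harmonic recurrence is solved by u_k = k/107, giving u_74 = 74/107.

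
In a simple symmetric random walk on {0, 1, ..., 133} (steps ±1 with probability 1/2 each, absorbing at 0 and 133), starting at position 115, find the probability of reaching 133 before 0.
P(hit 133 before 0) = 115/133

Let u_k = P(hit 133 before 0 | start at k). Then u_0 = 0, u_133 = 1, and u_k = u_{k-1}/2 + u_{k+1}/2 for 1 ≤ k ≤ 132. This harmonic recurrence is solved by u_k = k/133, giving u_115 = 115/133.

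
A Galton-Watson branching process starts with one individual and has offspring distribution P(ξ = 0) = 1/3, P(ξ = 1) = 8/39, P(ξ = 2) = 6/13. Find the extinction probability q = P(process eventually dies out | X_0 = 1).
q = 13/18

The pgf is f(s) = 1/3 + 8/39·s + 6/13·s². The extinction probability q is the smallest fixed point of f in [0, 1]. Setting s = f(s):
  6/13·s² + (8/39 − 1)·s + 1/3 = 0
  6/13·s² − (1/3 + 6/13)·s + 1/3 = 0
which factors as (s − 1)·(6/13·s − 1/3) = 0, giving roots s = 1 and s = (1/3)/(6/13) = 13/18.
Mean offspring μ = 8/39 + 2·6/13 = 44/39 > 1 (supercritical), so q < 1. The extinction probability is the smaller root: q = (1/3)/(6/13) = 13/18.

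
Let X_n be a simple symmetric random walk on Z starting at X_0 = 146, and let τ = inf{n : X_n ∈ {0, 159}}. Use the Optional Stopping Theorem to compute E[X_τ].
E[X_τ] = 146

X_n is a martingale and τ is a bounded-mean stopping time (indeed τ is finite a.s. with bounded expectation since the walk is in a bounded region). By the OST, E[X_τ] = E[X_0] = 146. Equivalently: E[X_τ] = 159 · P(hit 159 first) + 0 · P(hit 0 first) = 159 · (146/159) = 146.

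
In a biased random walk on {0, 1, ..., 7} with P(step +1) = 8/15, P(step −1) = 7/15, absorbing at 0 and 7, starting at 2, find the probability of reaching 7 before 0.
P(hit 7 before 0) = (1 − (7/8)^2) / (1 − (7/8)^7) = 491520/1273609

Let u_k denote P(reach 7 before 0 | start at k). Boundary: u_0 = 0, u_7 = 1. Recurrence: u_k = 8/15·u_{k+1} + 7/15·u_{k-1} for 1 ≤ k ≤ 6. Try u_k = A + B·r^k with r = q/p = (7/15)/(8/15) = 7/8. Substitution satisfies the recurrence; boundary conditions give:
  u_k = (1 − r^k) / (1 − r^N) = (1 − (7/8)^2) / (1 − (7/8)^7) = 491520/1273609.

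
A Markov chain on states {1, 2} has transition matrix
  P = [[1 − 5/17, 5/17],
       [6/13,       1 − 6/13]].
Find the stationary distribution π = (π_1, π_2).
π_1 = 102/167, π_2 = 65/167

Solve πP = π with π_1 + π_2 = 1. From πP = π: π_1 · (1 − 5/17) + π_2 · 6/13 = π_1 ⇒ π_2 · 6/13 = π_1 · 5/17 ⇒ π_2/π_1 = (5/17)/(6/13) = 65/102. Together with π_1 + π_2 = 1:
  π_1 = (6/13)/(5/17 + 6/13) = (6/13)/(167/221) = 102/167,
  π_2 = (5/17)/(5/17 + 6/13) = (5/17)/(167/221) = 65/167.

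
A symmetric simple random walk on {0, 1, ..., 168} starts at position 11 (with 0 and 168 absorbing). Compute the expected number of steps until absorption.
E[τ | X_0 = 11] = 1727

Let v_k = E[τ | X_0 = k]. Boundary: v_0 = v_168 = 0. Recurrence: v_k = 1 + (v_{k-1} + v_{k+1})/2 for 1 ≤ k ≤ 167. The particular solution to v_k − (v_{k-1} + v_{k+1})/2 = 1 is v_k = −k^2. Adding homogeneous solution A + B k and matching boundaries gives v_k = k (168 − k). Substituting k = 11: v_11 = 11 · 157 = 1727.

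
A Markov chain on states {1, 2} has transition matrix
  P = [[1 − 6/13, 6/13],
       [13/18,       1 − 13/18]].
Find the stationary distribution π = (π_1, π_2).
π_1 = 169/277, π_2 = 108/277

Solve πP = π with π_1 + π_2 = 1. From πP = π: π_1 · (1 − 6/13) + π_2 · 13/18 = π_1 ⇒ π_2 · 13/18 = π_1 · 6/13 ⇒ π_2/π_1 = (6/13)/(13/18) = 108/169. Together with π_1 + π_2 = 1:
  π_1 = (13/18)/(6/13 + 13/18) = (13/18)/(277/234) = 169/277,
  π_2 = (6/13)/(6/13 + 13/18) = (6/13)/(277/234) = 108/277.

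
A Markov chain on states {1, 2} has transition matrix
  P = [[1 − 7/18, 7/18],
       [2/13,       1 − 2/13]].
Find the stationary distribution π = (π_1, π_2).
π_1 = 36/127, π_2 = 91/127

Solve πP = π with π_1 + π_2 = 1. From πP = π: π_1 · (1 − 7/18) + π_2 · 2/13 = π_1 ⇒ π_2 · 2/13 = π_1 · 7/18 ⇒ π_2/π_1 = (7/18)/(2/13) = 91/36. Together with π_1 + π_2 = 1:
  π_1 = (2/13)/(7/18 + 2/13) = (2/13)/(127/234) = 36/127,
  π_2 = (7/18)/(7/18 + 2/13) = (7/18)/(127/234) = 91/127.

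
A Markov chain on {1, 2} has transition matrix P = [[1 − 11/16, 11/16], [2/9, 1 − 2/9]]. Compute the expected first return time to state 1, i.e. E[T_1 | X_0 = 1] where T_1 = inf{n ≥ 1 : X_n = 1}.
E[T_1 | X_0 = 1] = 1/π_1 = 131/32

For an irreducible recurrent Markov chain with stationary distribution π, E[T_i | X_0 = i] = 1/π_i (Kac's formula). Here π_1 = (2/9)/(11/16 + 2/9) = (2/9)/(131/144) = 32/131, so E[T_1 | X_0 = 1] = 1/π_1 = (11/16 + 2/9)/(2/9) = (131/144)/(2/9) = 131/32.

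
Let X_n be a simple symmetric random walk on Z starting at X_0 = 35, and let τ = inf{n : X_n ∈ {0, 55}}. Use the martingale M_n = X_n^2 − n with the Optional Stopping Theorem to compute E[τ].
E[τ] = 700

M_n = X_n^2 − n is a martingale (since E[X_{n+1}^2 | F_n] = X_n^2 + 1). By OST (τ has finite mean in a bounded region), E[M_τ] = E[M_0] = X_0^2 − 0 = 35^2 = 1225. Also E[M_τ] = E[X_τ^2] − E[τ]. The walk exits at 0 or 55, with P(hit 55 first) = 35/55, so E[X_τ^2] = 55^2 · 35/55 + 0 = 1925. Thus E[τ] = E[X_τ^2] − E[M_τ] = 1925 − 1225 = 700 = 35(55 − 35) = 700.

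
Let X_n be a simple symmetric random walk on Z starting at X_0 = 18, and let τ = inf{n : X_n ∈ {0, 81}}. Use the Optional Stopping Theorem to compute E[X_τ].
E[X_τ] = 18

X_n is a martingale and τ is a bounded-mean stopping time (indeed τ is finite a.s. with bounded expectation since the walk is in a bounded region). By the OST, E[X_τ] = E[X_0] = 18. Equivalently: E[X_τ] = 81 · P(hit 81 first) + 0 · P(hit 0 first) = 81 · (18/81) = 18.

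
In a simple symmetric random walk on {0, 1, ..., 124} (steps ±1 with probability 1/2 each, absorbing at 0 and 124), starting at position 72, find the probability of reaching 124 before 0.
P(hit 124 before 0) = 72/124 = 18/31

Let u_k = P(hit 124 before 0 | start at k). Then u_0 = 0, u_124 = 1, and u_k = u_{k-1}/2 + u_{k+1}/2 for 1 ≤ k ≤ 123. This harmonic recurrence is solved by u_k = k/124, giving u_72 = 72/124 = 18/31.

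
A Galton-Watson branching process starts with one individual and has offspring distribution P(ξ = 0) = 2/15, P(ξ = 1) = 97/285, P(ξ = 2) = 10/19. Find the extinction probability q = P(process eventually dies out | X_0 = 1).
q = 19/75

The pgf is f(s) = 2/15 + 97/285·s + 10/19·s². The extinction probability q is the smallest fixed point of f in [0, 1]. Setting s = f(s):
  10/19·s² + (97/285 − 1)·s + 2/15 = 0
  10/19·s² − (2/15 + 10/19)·s + 2/15 = 0
which factors as (s − 1)·(10/19·s − 2/15) = 0, giving roots s = 1 and s = (2/15)/(10/19) = 19/75.
Mean offspring μ = 97/285 + 2·10/19 = 397/285 > 1 (supercritical), so q < 1. The extinction probability is the smaller root: q = (2/15)/(10/19) = 19/75.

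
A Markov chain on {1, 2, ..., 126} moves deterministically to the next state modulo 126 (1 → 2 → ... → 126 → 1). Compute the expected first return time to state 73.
E[T_73 | X_0 = 73] = 126

The chain cycles deterministically, so starting at state 73 it returns in exactly 126 steps. Equivalently, the stationary distribution is uniform π_j = 1/126 for every state j, so by Kac's formula E[T_73] = 1/π_73 = 126.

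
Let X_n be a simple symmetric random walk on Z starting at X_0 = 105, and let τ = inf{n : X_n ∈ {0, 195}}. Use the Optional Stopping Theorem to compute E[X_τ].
E[X_τ] = 105

X_n is a martingale and τ is a bounded-mean stopping time (indeed τ is finite a.s. with bounded expectation since the walk is in a bounded region). By the OST, E[X_τ] = E[X_0] = 105. Equivalently: E[X_τ] = 195 · P(hit 195 first) + 0 · P(hit 0 first) = 195 · (105/195) = 105.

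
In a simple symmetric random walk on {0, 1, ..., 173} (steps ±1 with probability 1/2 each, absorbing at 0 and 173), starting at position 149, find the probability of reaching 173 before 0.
P(hit 173 before 0) = 149/173

Let u_k = P(hit 173 before 0 | start at k). Then u_0 = 0, u_173 = 1, and u_k = u_{k-1}/2 + u_{k+1}/2 for 1 ≤ k ≤ 172. This harmonic recurrence is solved by u_k = k/173, giving u_149 = 149/173.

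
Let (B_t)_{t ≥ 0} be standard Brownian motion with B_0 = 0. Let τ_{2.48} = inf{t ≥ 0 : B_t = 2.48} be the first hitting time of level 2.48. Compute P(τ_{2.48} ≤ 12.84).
P(τ_{2.48} ≤ 12.84) = 2(1 − Φ(2.48/√12.84)) = 2(1 − Φ(0.6921)) ≈ 0.4889

By the reflection principle for standard BM, P(τ_b ≤ t) = 2 · P(B_t ≥ b). Since B_t ~ N(0, t), P(B_t ≥ 2.48) = 1 − Φ(2.48/√t) = 1 − Φ(2.48/√12.84) = 1 − Φ(0.6921) ≈ 0.24444. Doubling: P(τ_{2.48} ≤ 12.84) ≈ 2 · 0.24444 = 0.48888 ≈ 0.4889.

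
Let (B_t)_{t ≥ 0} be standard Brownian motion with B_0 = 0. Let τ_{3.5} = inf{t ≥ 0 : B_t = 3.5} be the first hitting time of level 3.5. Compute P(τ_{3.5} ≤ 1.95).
P(τ_{3.5} ≤ 1.95) = 2(1 − Φ(3.5/√1.95)) = 2(1 − Φ(2.5064)) ≈ 0.0122

By the reflection principle for standard BM, P(τ_b ≤ t) = 2 · P(B_t ≥ b). Since B_t ~ N(0, t), P(B_t ≥ 3.5) = 1 − Φ(3.5/√t) = 1 − Φ(3.5/√1.95) = 1 − Φ(2.5064) ≈ 0.00610. Doubling: P(τ_{3.5} ≤ 1.95) ≈ 2 · 0.00610 = 0.01220 ≈ 0.0122.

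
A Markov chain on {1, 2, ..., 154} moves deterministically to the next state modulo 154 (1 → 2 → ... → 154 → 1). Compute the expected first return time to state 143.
E[T_143 | X_0 = 143] = 154

The chain cycles deterministically, so starting at state 143 it returns in exactly 154 steps. Equivalently, the stationary distribution is uniform π_j = 1/154 for every state j, so by Kac's formula E[T_143] = 1/π_143 = 154.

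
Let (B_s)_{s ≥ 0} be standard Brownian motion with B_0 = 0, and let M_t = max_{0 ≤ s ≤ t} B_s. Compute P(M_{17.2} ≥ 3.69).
P(M_{17.2} ≥ 3.69) = 2·P(B_{17.2} ≥ 3.69) = 2(1 − Φ(3.69/√17.2)) ≈ 0.3736

By the reflection principle for Brownian motion, P(M_t ≥ a) = 2 · P(B_t ≥ a) for a ≥ 0. Since B_t ~ N(0, t), P(B_t ≥ 3.69) = 1 − Φ(3.69/√t) = 1 − Φ(3.69/√17.2) = 1 − Φ(0.8897). So
  P(M_{17.2} ≥ 3.69) = 2(1 − Φ(0.8897)) ≈ 0.3736.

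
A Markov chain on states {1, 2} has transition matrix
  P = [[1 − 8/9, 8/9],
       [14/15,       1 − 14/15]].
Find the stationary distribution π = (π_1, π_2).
π_1 = 21/41, π_2 = 20/41

Solve πP = π with π_1 + π_2 = 1. From πP = π: π_1 · (1 − 8/9) + π_2 · 14/15 = π_1 ⇒ π_2 · 14/15 = π_1 · 8/9 ⇒ π_2/π_1 = (8/9)/(14/15) = 20/21. Together with π_1 + π_2 = 1:
  π_1 = (14/15)/(8/9 + 14/15) = (14/15)/(82/45) = 21/41,
  π_2 = (8/9)/(8/9 + 14/15) = (8/9)/(82/45) = 20/41.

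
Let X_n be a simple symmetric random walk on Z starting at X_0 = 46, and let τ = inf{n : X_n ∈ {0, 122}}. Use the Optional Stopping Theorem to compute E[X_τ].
E[X_τ] = 46

X_n is a martingale and τ is a bounded-mean stopping time (indeed τ is finite a.s. with bounded expectation since the walk is in a bounded region). By the OST, E[X_τ] = E[X_0] = 46. Equivalently: E[X_τ] = 122 · P(hit 122 first) + 0 · P(hit 0 first) = 122 · (46/122) = 46.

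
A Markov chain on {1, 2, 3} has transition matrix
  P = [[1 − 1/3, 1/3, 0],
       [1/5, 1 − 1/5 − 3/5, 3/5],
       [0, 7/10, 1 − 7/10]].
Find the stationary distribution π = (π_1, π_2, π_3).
π = (21/86, 35/86, 15/43)

This is a birth-death chain on three states, which satisfies detailed balance: π_1 · P_{12} = π_2 · P_{21} and π_2 · P_{23} = π_3 · P_{32}.
From π_1 · 1/3 = π_2 · 1/5: π_2/π_1 = (1/3)/(1/5) = 5/3.
From π_2 · 3/5 = π_3 · 7/10: π_3/π_2 = (3/5)/(7/10) = 6/7.
Take π_1 proportional to 1; then unnormalized π = (1, 5/3, 10/7). Normalize by dividing by the sum 86/21:
  π = (21/86, 35/86, 15/43).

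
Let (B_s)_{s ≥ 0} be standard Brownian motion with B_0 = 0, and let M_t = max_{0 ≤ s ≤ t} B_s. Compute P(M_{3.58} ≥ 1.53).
P(M_{3.58} ≥ 1.53) = 2·P(B_{3.58} ≥ 1.53) = 2(1 − Φ(1.53/√3.58)) ≈ 0.4187

By the reflection principle for Brownian motion, P(M_t ≥ a) = 2 · P(B_t ≥ a) for a ≥ 0. Since B_t ~ N(0, t), P(B_t ≥ 1.53) = 1 − Φ(1.53/√t) = 1 − Φ(1.53/√3.58) = 1 − Φ(0.8086). So
  P(M_{3.58} ≥ 1.53) = 2(1 − Φ(0.8086)) ≈ 0.4187.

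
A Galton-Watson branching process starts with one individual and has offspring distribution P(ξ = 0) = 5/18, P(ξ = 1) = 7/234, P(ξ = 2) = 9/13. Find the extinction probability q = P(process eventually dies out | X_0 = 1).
q = 65/162

The pgf is f(s) = 5/18 + 7/234·s + 9/13·s². The extinction probability q is the smallest fixed point of f in [0, 1]. Setting s = f(s):
  9/13·s² + (7/234 − 1)·s + 5/18 = 0
  9/13·s² − (5/18 + 9/13)·s + 5/18 = 0
which factors as (s − 1)·(9/13·s − 5/18) = 0, giving roots s = 1 and s = (5/18)/(9/13) = 65/162.
Mean offspring μ = 7/234 + 2·9/13 = 331/234 > 1 (supercritical), so q < 1. The extinction probability is the smaller root: q = (5/18)/(9/13) = 65/162.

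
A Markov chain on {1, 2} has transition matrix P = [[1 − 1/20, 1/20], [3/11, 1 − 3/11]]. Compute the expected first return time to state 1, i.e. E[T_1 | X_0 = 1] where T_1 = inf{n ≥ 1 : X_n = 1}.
E[T_1 | X_0 = 1] = 1/π_1 = 71/60

For an irreducible recurrent Markov chain with stationary distribution π, E[T_i | X_0 = i] = 1/π_i (Kac's formula). Here π_1 = (3/11)/(1/20 + 3/11) = (3/11)/(71/220) = 60/71, so E[T_1 | X_0 = 1] = 1/π_1 = (1/20 + 3/11)/(3/11) = (71/220)/(3/11) = 71/60.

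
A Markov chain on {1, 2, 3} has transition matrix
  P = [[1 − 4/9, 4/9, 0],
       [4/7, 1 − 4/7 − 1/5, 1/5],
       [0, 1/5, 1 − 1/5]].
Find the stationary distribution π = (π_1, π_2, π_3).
π = (9/23, 7/23, 7/23)

This is a birth-death chain on three states, which satisfies detailed balance: π_1 · P_{12} = π_2 · P_{21} and π_2 · P_{23} = π_3 · P_{32}.
From π_1 · 4/9 = π_2 · 4/7: π_2/π_1 = (4/9)/(4/7) = 7/9.
From π_2 · 1/5 = π_3 · 1/5: π_3/π_2 = (1/5)/(1/5) = 1.
Take π_1 proportional to 1; then unnormalized π = (1, 7/9, 7/9). Normalize by dividing by the sum 23/9:
  π = (9/23, 7/23, 7/23).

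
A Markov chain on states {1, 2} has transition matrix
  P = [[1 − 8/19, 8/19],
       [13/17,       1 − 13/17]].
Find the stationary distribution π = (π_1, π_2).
π_1 = 247/383, π_2 = 136/383

Solve πP = π with π_1 + π_2 = 1. From πP = π: π_1 · (1 − 8/19) + π_2 · 13/17 = π_1 ⇒ π_2 · 13/17 = π_1 · 8/19 ⇒ π_2/π_1 = (8/19)/(13/17) = 136/247. Together with π_1 + π_2 = 1:
  π_1 = (13/17)/(8/19 + 13/17) = (13/17)/(383/323) = 247/383,
  π_2 = (8/19)/(8/19 + 13/17) = (8/19)/(383/323) = 136/383.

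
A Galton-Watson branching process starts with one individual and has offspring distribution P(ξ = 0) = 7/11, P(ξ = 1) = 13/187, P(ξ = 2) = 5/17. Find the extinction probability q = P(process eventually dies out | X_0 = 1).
q = 1

Mean offspring μ = 0·7/11 + 1·13/187 + 2·5/17 = 123/187 ≤ 1. For μ ≤ 1 with offspring not concentrated at 1, the Galton-Watson process goes extinct almost surely, so q = 1.
(Algebraic check: The pgf is f(s) = 7/11 + 13/187·s + 5/17·s². The extinction probability q is the smallest fixed point of f in [0, 1]. Setting s = f(s):
  5/17·s² + (13/187 − 1)·s + 7/11 = 0
  5/17·s² − (7/11 + 5/17)·s + 7/11 = 0
which factors as (s − 1)·(5/17·s − 7/11) = 0, giving roots s = 1 and s = (7/11)/(5/17) = 119/55. Since 119/55 ≥ 1, the smallest root in [0, 1] is s = 1.)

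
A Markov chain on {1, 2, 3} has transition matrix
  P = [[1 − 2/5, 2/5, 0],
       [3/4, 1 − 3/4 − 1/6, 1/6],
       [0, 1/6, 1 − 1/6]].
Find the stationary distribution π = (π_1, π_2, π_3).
π = (15/31, 8/31, 8/31)

This is a birth-death chain on three states, which satisfies detailed balance: π_1 · P_{12} = π_2 · P_{21} and π_2 · P_{23} = π_3 · P_{32}.
From π_1 · 2/5 = π_2 · 3/4: π_2/π_1 = (2/5)/(3/4) = 8/15.
From π_2 · 1/6 = π_3 · 1/6: π_3/π_2 = (1/6)/(1/6) = 1.
Take π_1 proportional to 1; then unnormalized π = (1, 8/15, 8/15). Normalize by dividing by the sum 31/15:
  π = (15/31, 8/31, 8/31).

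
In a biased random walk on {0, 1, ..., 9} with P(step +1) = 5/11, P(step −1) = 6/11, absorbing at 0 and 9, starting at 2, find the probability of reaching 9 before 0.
P(hit 9 before 0) = (1 − (6/5)^2) / (1 − (6/5)^9) = 859375/8124571

Let u_k denote P(reach 9 before 0 | start at k). Boundary: u_0 = 0, u_9 = 1. Recurrence: u_k = 5/11·u_{k+1} + 6/11·u_{k-1} for 1 ≤ k ≤ 8. Try u_k = A + B·r^k with r = q/p = (6/11)/(5/11) = 6/5. Substitution satisfies the recurrence; boundary conditions give:
  u_k = (1 − r^k) / (1 − r^N) = (1 − (6/5)^2) / (1 − (6/5)^9) = 859375/8124571.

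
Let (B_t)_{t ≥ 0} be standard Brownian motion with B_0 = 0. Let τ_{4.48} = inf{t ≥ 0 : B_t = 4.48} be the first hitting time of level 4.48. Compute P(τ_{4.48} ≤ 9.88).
P(τ_{4.48} ≤ 9.88) = 2(1 − Φ(4.48/√9.88)) = 2(1 − Φ(1.4253)) ≈ 0.1541

By the reflection principle for standard BM, P(τ_b ≤ t) = 2 · P(B_t ≥ b). Since B_t ~ N(0, t), P(B_t ≥ 4.48) = 1 − Φ(4.48/√t) = 1 − Φ(4.48/√9.88) = 1 − Φ(1.4253) ≈ 0.07704. Doubling: P(τ_{4.48} ≤ 9.88) ≈ 2 · 0.07704 = 0.15408 ≈ 0.1541.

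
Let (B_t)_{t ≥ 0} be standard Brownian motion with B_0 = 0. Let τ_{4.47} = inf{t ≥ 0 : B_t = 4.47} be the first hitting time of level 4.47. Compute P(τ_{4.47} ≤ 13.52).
P(τ_{4.47} ≤ 13.52) = 2(1 − Φ(4.47/√13.52)) = 2(1 − Φ(1.2157)) ≈ 0.2241

By the reflection principle for standard BM, P(τ_b ≤ t) = 2 · P(B_t ≥ b). Since B_t ~ N(0, t), P(B_t ≥ 4.47) = 1 − Φ(4.47/√t) = 1 − Φ(4.47/√13.52) = 1 − Φ(1.2157) ≈ 0.11205. Doubling: P(τ_{4.47} ≤ 13.52) ≈ 2 · 0.11205 = 0.22410 ≈ 0.2241.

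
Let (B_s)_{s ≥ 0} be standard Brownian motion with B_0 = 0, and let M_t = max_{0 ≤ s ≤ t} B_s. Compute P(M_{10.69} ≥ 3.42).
P(M_{10.69} ≥ 3.42) = 2·P(B_{10.69} ≥ 3.42) = 2(1 − Φ(3.42/√10.69)) ≈ 0.2956

By the reflection principle for Brownian motion, P(M_t ≥ a) = 2 · P(B_t ≥ a) for a ≥ 0. Since B_t ~ N(0, t), P(B_t ≥ 3.42) = 1 − Φ(3.42/√t) = 1 − Φ(3.42/√10.69) = 1 − Φ(1.0460). So
  P(M_{10.69} ≥ 3.42) = 2(1 − Φ(1.0460)) ≈ 0.2956.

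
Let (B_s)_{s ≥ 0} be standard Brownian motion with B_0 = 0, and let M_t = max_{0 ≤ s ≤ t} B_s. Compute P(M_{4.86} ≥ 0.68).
P(M_{4.86} ≥ 0.68) = 2·P(B_{4.86} ≥ 0.68) = 2(1 − Φ(0.68/√4.86)) ≈ 0.7577

By the reflection principle for Brownian motion, P(M_t ≥ a) = 2 · P(B_t ≥ a) for a ≥ 0. Since B_t ~ N(0, t), P(B_t ≥ 0.68) = 1 − Φ(0.68/√t) = 1 − Φ(0.68/√4.86) = 1 − Φ(0.3085). So
  P(M_{4.86} ≥ 0.68) = 2(1 − Φ(0.3085)) ≈ 0.7577.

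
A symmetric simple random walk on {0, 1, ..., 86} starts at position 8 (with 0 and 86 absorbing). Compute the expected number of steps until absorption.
E[τ | X_0 = 8] = 624

Let v_k = E[τ | X_0 = k]. Boundary: v_0 = v_86 = 0. Recurrence: v_k = 1 + (v_{k-1} + v_{k+1})/2 for 1 ≤ k ≤ 85. The particular solution to v_k − (v_{k-1} + v_{k+1})/2 = 1 is v_k = −k^2. Adding homogeneous solution A + B k and matching boundaries gives v_k = k (86 − k). Substituting k = 8: v_8 = 8 · 78 = 624.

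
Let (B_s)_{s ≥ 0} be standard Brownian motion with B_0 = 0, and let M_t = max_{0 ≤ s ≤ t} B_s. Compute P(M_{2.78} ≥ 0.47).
P(M_{2.78} ≥ 0.47) = 2·P(B_{2.78} ≥ 0.47) = 2(1 − Φ(0.47/√2.78)) ≈ 0.7780

By the reflection principle for Brownian motion, P(M_t ≥ a) = 2 · P(B_t ≥ a) for a ≥ 0. Since B_t ~ N(0, t), P(B_t ≥ 0.47) = 1 − Φ(0.47/√t) = 1 − Φ(0.47/√2.78) = 1 − Φ(0.2819). So
  P(M_{2.78} ≥ 0.47) = 2(1 − Φ(0.2819)) ≈ 0.7780.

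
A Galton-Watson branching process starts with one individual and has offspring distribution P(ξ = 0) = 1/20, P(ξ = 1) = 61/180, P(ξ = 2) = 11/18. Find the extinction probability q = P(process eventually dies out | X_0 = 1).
q = 9/110

The pgf is f(s) = 1/20 + 61/180·s + 11/18·s². The extinction probability q is the smallest fixed point of f in [0, 1]. Setting s = f(s):
  11/18·s² + (61/180 − 1)·s + 1/20 = 0
  11/18·s² − (1/20 + 11/18)·s + 1/20 = 0
which factors as (s − 1)·(11/18·s − 1/20) = 0, giving roots s = 1 and s = (1/20)/(11/18) = 9/110.
Mean offspring μ = 61/180 + 2·11/18 = 281/180 > 1 (supercritical), so q < 1. The extinction probability is the smaller root: q = (1/20)/(11/18) = 9/110.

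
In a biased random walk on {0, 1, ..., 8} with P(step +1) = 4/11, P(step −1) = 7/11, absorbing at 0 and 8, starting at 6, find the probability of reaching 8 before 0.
P(hit 8 before 0) = (1 − (7/4)^6) / (1 − (7/4)^8) = 55056/172705

Let u_k denote P(reach 8 before 0 | start at k). Boundary: u_0 = 0, u_8 = 1. Recurrence: u_k = 4/11·u_{k+1} + 7/11·u_{k-1} for 1 ≤ k ≤ 7. Try u_k = A + B·r^k with r = q/p = (7/11)/(4/11) = 7/4. Substitution satisfies the recurrence; boundary conditions give:
  u_k = (1 − r^k) / (1 − r^N) = (1 − (7/4)^6) / (1 − (7/4)^8) = 55056/172705.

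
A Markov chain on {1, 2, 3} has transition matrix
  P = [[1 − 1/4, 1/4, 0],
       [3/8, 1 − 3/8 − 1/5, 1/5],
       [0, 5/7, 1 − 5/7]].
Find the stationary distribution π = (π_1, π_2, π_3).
π = (75/139, 50/139, 14/139)

This is a birth-death chain on three states, which satisfies detailed balance: π_1 · P_{12} = π_2 · P_{21} and π_2 · P_{23} = π_3 · P_{32}.
From π_1 · 1/4 = π_2 · 3/8: π_2/π_1 = (1/4)/(3/8) = 2/3.
From π_2 · 1/5 = π_3 · 5/7: π_3/π_2 = (1/5)/(5/7) = 7/25.
Take π_1 proportional to 1; then unnormalized π = (1, 2/3, 14/75). Normalize by dividing by the sum 139/75:
  π = (75/139, 50/139, 14/139).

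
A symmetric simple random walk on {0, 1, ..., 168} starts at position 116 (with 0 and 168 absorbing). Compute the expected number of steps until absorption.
E[τ | X_0 = 116] = 6032

Let v_k = E[τ | X_0 = k]. Boundary: v_0 = v_168 = 0. Recurrence: v_k = 1 + (v_{k-1} + v_{k+1})/2 for 1 ≤ k ≤ 167. The particular solution to v_k − (v_{k-1} + v_{k+1})/2 = 1 is v_k = −k^2. Adding homogeneous solution A + B k and matching boundaries gives v_k = k (168 − k). Substituting k = 116: v_116 = 116 · 52 = 6032.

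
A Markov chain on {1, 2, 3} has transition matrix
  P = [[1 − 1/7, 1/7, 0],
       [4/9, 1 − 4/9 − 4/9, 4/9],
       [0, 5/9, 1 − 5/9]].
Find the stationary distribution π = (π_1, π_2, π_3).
π = (140/221, 45/221, 36/221)

This is a birth-death chain on three states, which satisfies detailed balance: π_1 · P_{12} = π_2 · P_{21} and π_2 · P_{23} = π_3 · P_{32}.
From π_1 · 1/7 = π_2 · 4/9: π_2/π_1 = (1/7)/(4/9) = 9/28.
From π_2 · 4/9 = π_3 · 5/9: π_3/π_2 = (4/9)/(5/9) = 4/5.
Take π_1 proportional to 1; then unnormalized π = (1, 9/28, 9/35). Normalize by dividing by the sum 221/140:
  π = (140/221, 45/221, 36/221).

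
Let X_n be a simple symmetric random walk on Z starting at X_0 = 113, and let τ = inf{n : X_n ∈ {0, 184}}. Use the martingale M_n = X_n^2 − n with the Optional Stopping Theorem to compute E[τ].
E[τ] = 8023

M_n = X_n^2 − n is a martingale (since E[X_{n+1}^2 | F_n] = X_n^2 + 1). By OST (τ has finite mean in a bounded region), E[M_τ] = E[M_0] = X_0^2 − 0 = 113^2 = 12769. Also E[M_τ] = E[X_τ^2] − E[τ]. The walk exits at 0 or 184, with P(hit 184 first) = 113/184, so E[X_τ^2] = 184^2 · 113/184 + 0 = 20792. Thus E[τ] = E[X_τ^2] − E[M_τ] = 20792 − 12769 = 8023 = 113(184 − 113) = 8023.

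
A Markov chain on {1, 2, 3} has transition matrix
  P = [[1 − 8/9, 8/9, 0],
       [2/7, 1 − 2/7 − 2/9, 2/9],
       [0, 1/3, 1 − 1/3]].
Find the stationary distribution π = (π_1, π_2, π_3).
π = (27/167, 84/167, 56/167)

This is a birth-death chain on three states, which satisfies detailed balance: π_1 · P_{12} = π_2 · P_{21} and π_2 · P_{23} = π_3 · P_{32}.
From π_1 · 8/9 = π_2 · 2/7: π_2/π_1 = (8/9)/(2/7) = 28/9.
From π_2 · 2/9 = π_3 · 1/3: π_3/π_2 = (2/9)/(1/3) = 2/3.
Take π_1 proportional to 1; then unnormalized π = (1, 28/9, 56/27). Normalize by dividing by the sum 167/27:
  π = (27/167, 84/167, 56/167).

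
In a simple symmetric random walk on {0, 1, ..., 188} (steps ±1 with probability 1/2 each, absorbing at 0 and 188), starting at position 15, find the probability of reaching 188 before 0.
P(hit 188 before 0) = 15/188

Let u_k = P(hit 188 before 0 | start at k). Then u_0 = 0, u_188 = 1, and u_k = u_{k-1}/2 + u_{k+1}/2 for 1 ≤ k ≤ 187. This harmonic recurrence is solved by u_k = k/188, giving u_15 = 15/188.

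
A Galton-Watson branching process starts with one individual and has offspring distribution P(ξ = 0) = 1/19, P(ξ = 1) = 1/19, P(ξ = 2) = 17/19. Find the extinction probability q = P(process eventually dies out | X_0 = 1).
q = 1/17

The pgf is f(s) = 1/19 + 1/19·s + 17/19·s². The extinction probability q is the smallest fixed point of f in [0, 1]. Setting s = f(s):
  17/19·s² + (1/19 − 1)·s + 1/19 = 0
  17/19·s² − (1/19 + 17/19)·s + 1/19 = 0
which factors as (s − 1)·(17/19·s − 1/19) = 0, giving roots s = 1 and s = (1/19)/(17/19) = 1/17.
Mean offspring μ = 1/19 + 2·17/19 = 35/19 > 1 (supercritical), so q < 1. The extinction probability is the smaller root: q = (1/19)/(17/19) = 1/17.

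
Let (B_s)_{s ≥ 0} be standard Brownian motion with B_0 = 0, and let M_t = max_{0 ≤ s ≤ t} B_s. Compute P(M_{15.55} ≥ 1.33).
P(M_{15.55} ≥ 1.33) = 2·P(B_{15.55} ≥ 1.33) = 2(1 − Φ(1.33/√15.55)) ≈ 0.7359

By the reflection principle for Brownian motion, P(M_t ≥ a) = 2 · P(B_t ≥ a) for a ≥ 0. Since B_t ~ N(0, t), P(B_t ≥ 1.33) = 1 − Φ(1.33/√t) = 1 − Φ(1.33/√15.55) = 1 − Φ(0.3373). So
  P(M_{15.55} ≥ 1.33) = 2(1 − Φ(0.3373)) ≈ 0.7359.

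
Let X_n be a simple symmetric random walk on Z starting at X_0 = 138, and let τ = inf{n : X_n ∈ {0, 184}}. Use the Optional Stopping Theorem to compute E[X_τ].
E[X_τ] = 138

X_n is a martingale and τ is a bounded-mean stopping time (indeed τ is finite a.s. with bounded expectation since the walk is in a bounded region). By the OST, E[X_τ] = E[X_0] = 138. Equivalently: E[X_τ] = 184 · P(hit 184 first) + 0 · P(hit 0 first) = 184 · (138/184) = 138.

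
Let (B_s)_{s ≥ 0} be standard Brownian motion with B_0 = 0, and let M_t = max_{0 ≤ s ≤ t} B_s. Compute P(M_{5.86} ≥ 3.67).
P(M_{5.86} ≥ 3.67) = 2·P(B_{5.86} ≥ 3.67) = 2(1 − Φ(3.67/√5.86)) ≈ 0.1295

By the reflection principle for Brownian motion, P(M_t ≥ a) = 2 · P(B_t ≥ a) for a ≥ 0. Since B_t ~ N(0, t), P(B_t ≥ 3.67) = 1 − Φ(3.67/√t) = 1 − Φ(3.67/√5.86) = 1 − Φ(1.5161). So
  P(M_{5.86} ≥ 3.67) = 2(1 − Φ(1.5161)) ≈ 0.1295.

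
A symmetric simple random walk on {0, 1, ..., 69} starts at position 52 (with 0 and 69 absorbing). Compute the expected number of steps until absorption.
E[τ | X_0 = 52] = 884

Let v_k = E[τ | X_0 = k]. Boundary: v_0 = v_69 = 0. Recurrence: v_k = 1 + (v_{k-1} + v_{k+1})/2 for 1 ≤ k ≤ 68. The particular solution to v_k − (v_{k-1} + v_{k+1})/2 = 1 is v_k = −k^2. Adding homogeneous solution A + B k and matching boundaries gives v_k = k (69 − k). Substituting k = 52: v_52 = 52 · 17 = 884.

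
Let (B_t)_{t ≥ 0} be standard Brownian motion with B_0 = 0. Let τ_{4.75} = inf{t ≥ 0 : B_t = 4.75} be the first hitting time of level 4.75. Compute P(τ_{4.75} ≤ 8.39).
P(τ_{4.75} ≤ 8.39) = 2(1 − Φ(4.75/√8.39)) = 2(1 − Φ(1.6399)) ≈ 0.1010

By the reflection principle for standard BM, P(τ_b ≤ t) = 2 · P(B_t ≥ b). Since B_t ~ N(0, t), P(B_t ≥ 4.75) = 1 − Φ(4.75/√t) = 1 − Φ(4.75/√8.39) = 1 − Φ(1.6399) ≈ 0.05051. Doubling: P(τ_{4.75} ≤ 8.39) ≈ 2 · 0.05051 = 0.10102 ≈ 0.1010.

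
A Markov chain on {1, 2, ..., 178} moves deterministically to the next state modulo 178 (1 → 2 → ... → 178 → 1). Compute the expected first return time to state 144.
E[T_144 | X_0 = 144] = 178

The chain cycles deterministically, so starting at state 144 it returns in exactly 178 steps. Equivalently, the stationary distribution is uniform π_j = 1/178 for every state j, so by Kac's formula E[T_144] = 1/π_144 = 178.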